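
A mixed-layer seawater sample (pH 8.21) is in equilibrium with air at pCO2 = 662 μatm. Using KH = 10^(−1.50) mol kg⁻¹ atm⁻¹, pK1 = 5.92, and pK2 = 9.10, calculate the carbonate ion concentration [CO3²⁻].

[CO3²⁻] = 0.526 mmol/kg

[CO2*] = KH · pCO2 = 10^(−1.50) × 662×10^-6 = 2.093×10^-5 mol/kg
α₀ = 1/(1 + K1/[H⁺] + K1K2/[H⁺]²) = 1/(1 + 10^+2.29 + 10^+1.40) = 0.004523
DIC = [CO2*]/α₀ = 2.093×10^-5 / 0.004523 = 4.629 mmol/kg
[CO3²⁻] = α₂·DIC; α₂ = 0.1136, so [CO3²⁻] = 0.1136 × 4.629 = 0.526 mmol/kg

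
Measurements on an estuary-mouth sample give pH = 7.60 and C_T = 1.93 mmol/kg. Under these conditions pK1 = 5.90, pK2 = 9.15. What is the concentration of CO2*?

[CO2*] = 0.0367 mmol/kg

α₀ = 1 / (1 + K1/[H⁺] + K1K2/[H⁺]²) = 1 / (1 + 10^+1.70 + 10^+0.15)
   = 1 / (1 + 50.119 + 1.4125) = 1/52.531 = 0.01904
[CO2*] = α₀ × DIC = 0.01904 × 1.93 = 0.0367 mmol/kg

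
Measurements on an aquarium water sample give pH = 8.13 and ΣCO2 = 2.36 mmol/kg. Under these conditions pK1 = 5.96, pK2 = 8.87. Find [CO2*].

α₀ = 1 / (1 + K1/[H⁺] + K1K2/[H⁺]²) = 1 / (1 + 10^+2.17 + 10^+1.43)
   = 1 / (1 + 147.91 + 26.915) = 1/175.83 = 0.005687
[CO2*] = α₀ × DIC = 0.005687 × 2.36 = 0.0134 mmol/kg = 13.4 μmol/kg

[CO2*] = 13.4 μmol/kg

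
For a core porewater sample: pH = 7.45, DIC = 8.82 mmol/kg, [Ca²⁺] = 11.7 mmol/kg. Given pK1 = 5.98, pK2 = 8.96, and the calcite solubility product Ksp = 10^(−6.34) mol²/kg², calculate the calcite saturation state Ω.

Ω = 6.55

α₂ = 1 / (1 + [H⁺]/K2 + [H⁺]²/(K1K2)) = 1 / (1 + 10^+1.51 + 10^+0.04)
   = 1 / (1 + 32.359 + 1.0965) = 1/34.456 = 0.02902
[CO3²⁻] = α₂ × DIC = 0.02902 × 8.82 = 0.2560 mmol/kg
Ksp = 10^(−6.34) = 4.571×10^-7
Ω = [Ca²⁺][CO3²⁻]/Ksp = (11.7×10^-3)(2.560×10^-4) / 4.571×10^-7 = 6.55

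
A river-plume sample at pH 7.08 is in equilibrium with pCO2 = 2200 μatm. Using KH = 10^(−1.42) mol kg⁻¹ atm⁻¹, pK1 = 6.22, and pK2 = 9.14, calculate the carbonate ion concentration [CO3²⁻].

[CO3²⁻] = 5.28 μmol/kg

[CO2*] = KH · pCO2 = 10^(−1.42) × 2200×10^-6 = 8.364×10^-5 mol/kg
α₀ = 1/(1 + K1/[H⁺] + K1K2/[H⁺]²) = 1/(1 + 10^+0.86 + 10^-1.20) = 0.1204
DIC = [CO2*]/α₀ = 8.364×10^-5 / 0.1204 = 0.6948 mmol/kg
[CO3²⁻] = α₂·DIC; α₂ = 0.007595, so [CO3²⁻] = 0.007595 × 0.6948 = 0.00528 mmol/kg = 5.28 μmol/kg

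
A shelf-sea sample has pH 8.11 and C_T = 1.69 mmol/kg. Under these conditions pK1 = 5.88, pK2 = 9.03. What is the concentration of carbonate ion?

[CO3²⁻] = 0.180 mmol/kg

α₂ = 1 / (1 + [H⁺]/K2 + [H⁺]²/(K1K2)) = 1 / (1 + 10^+0.92 + 10^-1.31)
   = 1 / (1 + 8.3176 + 0.048978) = 1/9.3666 = 0.1068
[CO3²⁻] = α₂ × DIC = 0.1068 × 1.69 = 0.180 mmol/kg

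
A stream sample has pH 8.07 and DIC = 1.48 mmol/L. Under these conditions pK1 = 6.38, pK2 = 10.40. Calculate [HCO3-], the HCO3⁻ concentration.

[HCO3⁻] = 1.44 mmol/L

α₁ = 1 / (1 + [H⁺]/K1 + K2/[H⁺]) = 1 / (1 + 10^-1.69 + 10^-2.33)
   = 1 / (1 + 0.020417 + 0.0046774) = 1/1.0251 = 0.9755
[HCO3⁻] = α₁ × DIC = 0.9755 × 1.48 = 1.44 mmol/L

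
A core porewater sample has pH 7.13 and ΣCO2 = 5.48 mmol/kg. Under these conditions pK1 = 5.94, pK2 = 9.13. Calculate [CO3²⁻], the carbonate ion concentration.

[CO3²⁻] = 0.0510 mmol/kg

α₂ = 1 / (1 + [H⁺]/K2 + [H⁺]²/(K1K2)) = 1 / (1 + 10^+2.00 + 10^+0.81)
   = 1 / (1 + 100.00 + 6.4565) = 1/107.46 = 0.009306
[CO3²⁻] = α₂ × DIC = 0.009306 × 5.48 = 0.0510 mmol/kg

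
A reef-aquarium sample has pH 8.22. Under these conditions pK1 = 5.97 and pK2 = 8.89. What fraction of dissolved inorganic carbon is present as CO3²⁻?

α₂ = 1 / (1 + [H⁺]/K2 + [H⁺]²/(K1K2)) = 1 / (1 + 10^+0.67 + 10^-1.58)
   = 1 / (1 + 4.6774 + 0.026303) = 1/5.7037 = 0.1753

α₂ = 0.175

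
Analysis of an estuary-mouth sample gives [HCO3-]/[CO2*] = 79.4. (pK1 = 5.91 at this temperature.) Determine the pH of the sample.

pH = 7.81

From K1 = [H⁺][HCO3-]/[CO2*]:  pH = pK1 + log₁₀([HCO3-]/[CO2*])
log₁₀(79.4) = +1.900
pH = 5.91 + (+1.900) = 7.81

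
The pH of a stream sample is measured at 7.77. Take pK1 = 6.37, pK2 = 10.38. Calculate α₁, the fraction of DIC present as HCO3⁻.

α₁ = 1 / (1 + [H⁺]/K1 + K2/[H⁺]) = 1 / (1 + 10^-1.40 + 10^-2.61)
   = 1 / (1 + 0.039811 + 0.0024547) = 1/1.0423 = 0.9594

α₁ = 0.959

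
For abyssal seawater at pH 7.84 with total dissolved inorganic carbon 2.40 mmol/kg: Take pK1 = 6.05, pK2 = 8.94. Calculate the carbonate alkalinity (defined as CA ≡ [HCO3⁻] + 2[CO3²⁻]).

CA = 2.54 mmol/kg

CA = [HCO3⁻] + 2[CO3²⁻] = (α₁ + 2α₂)·DIC
At pH 7.84: [H⁺]/K1 = 10^-1.79 = 0.016218, K2/[H⁺] = 10^-1.10 = 0.079433
α₁ = 1/(1 + 0.016218 + 0.079433) = 1/1.0957 = 0.9127; α₂ = α₁·K2/[H⁺] = 0.07250
α₁ + 2α₂ = 1.0577
CA = 1.0577 × 2.40 = 2.54 mmol/kg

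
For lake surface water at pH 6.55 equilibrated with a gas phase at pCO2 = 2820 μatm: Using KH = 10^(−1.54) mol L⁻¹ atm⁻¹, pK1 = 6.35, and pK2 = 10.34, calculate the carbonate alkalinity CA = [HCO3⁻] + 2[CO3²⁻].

CA = 0.129 mmol/L

[CO2*] = KH · pCO2 = 10^(−1.54) × 2820×10^-6 = 8.133×10^-5 mol/L
α₀ = 1/(1 + K1/[H⁺] + K1K2/[H⁺]²) = 1/(1 + 10^+0.20 + 10^-3.59) = 0.3868
DIC = [CO2*]/α₀ = 8.133×10^-5 / 0.3868 = 0.2102 mmol/L
CA = (α₁ + 2α₂)·DIC = (0.6131 + 2×9.943×10^-5) × 0.2102 = 0.129 mmol/L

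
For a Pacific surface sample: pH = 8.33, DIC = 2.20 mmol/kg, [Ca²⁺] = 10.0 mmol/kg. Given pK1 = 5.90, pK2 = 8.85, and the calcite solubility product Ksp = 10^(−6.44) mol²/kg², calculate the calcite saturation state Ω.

Ω = 14.0

α₂ = 1 / (1 + [H⁺]/K2 + [H⁺]²/(K1K2)) = 1 / (1 + 10^+0.52 + 10^-1.91)
   = 1 / (1 + 3.3113 + 0.012303) = 1/4.3236 = 0.2313
[CO3²⁻] = α₂ × DIC = 0.2313 × 2.20 = 0.5088 mmol/kg
Ksp = 10^(−6.44) = 3.631×10^-7
Ω = [Ca²⁺][CO3²⁻]/Ksp = (10.0×10^-3)(5.088×10^-4) / 3.631×10^-7 = 14.0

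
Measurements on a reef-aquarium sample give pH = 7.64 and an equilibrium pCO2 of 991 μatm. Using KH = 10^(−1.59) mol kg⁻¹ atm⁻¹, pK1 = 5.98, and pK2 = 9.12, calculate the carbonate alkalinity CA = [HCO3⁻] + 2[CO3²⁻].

[CO2*] = KH · pCO2 = 10^(−1.59) × 991×10^-6 = 2.547×10^-5 mol/kg
α₀ = 1/(1 + K1/[H⁺] + K1K2/[H⁺]²) = 1/(1 + 10^+1.66 + 10^+0.18) = 0.02074
DIC = [CO2*]/α₀ = 2.547×10^-5 / 0.02074 = 1.228 mmol/kg
CA = (α₁ + 2α₂)·DIC = (0.9479 + 2×0.03139) × 1.228 = 1.24 mmol/kg

CA = 1.24 mmol/kg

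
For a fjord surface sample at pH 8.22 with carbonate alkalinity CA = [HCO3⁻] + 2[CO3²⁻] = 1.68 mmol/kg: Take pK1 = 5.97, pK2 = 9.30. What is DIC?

DIC = 1.57 mmol/kg

CA = [HCO3⁻] + 2[CO3²⁻] = (α₁ + 2α₂)·DIC
At pH 8.22: [H⁺]/K1 = 10^-2.25 = 0.0056234, K2/[H⁺] = 10^-1.08 = 0.083176
α₁ = 1/(1 + 0.0056234 + 0.083176) = 1/1.0888 = 0.9184; α₂ = α₁·K2/[H⁺] = 0.07639
α₁ + 2α₂ = 1.0712
DIC = CA / (α₁ + 2α₂) = 1.68 / 1.0712 = 1.57 mmol/kg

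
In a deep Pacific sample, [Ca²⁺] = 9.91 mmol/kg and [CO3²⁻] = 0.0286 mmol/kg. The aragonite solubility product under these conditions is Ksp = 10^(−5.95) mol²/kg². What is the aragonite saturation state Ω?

Ω = 0.253

Ksp = 10^(−5.95) = 1.122×10^-6
Ω = [Ca²⁺][CO3²⁻]/Ksp = (9.91×10^-3)(0.0286×10^-3) / 1.122×10^-6 = 0.253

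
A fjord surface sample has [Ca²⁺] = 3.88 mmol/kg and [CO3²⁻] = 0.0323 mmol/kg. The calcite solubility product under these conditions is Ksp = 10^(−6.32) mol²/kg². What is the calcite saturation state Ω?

Ksp = 10^(−6.32) = 4.786×10^-7
Ω = [Ca²⁺][CO3²⁻]/Ksp = (3.88×10^-3)(0.0323×10^-3) / 4.786×10^-7 = 0.262

Ω = 0.262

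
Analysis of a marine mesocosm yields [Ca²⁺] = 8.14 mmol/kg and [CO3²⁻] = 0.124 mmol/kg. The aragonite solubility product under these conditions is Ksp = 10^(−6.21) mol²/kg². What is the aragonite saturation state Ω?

Ksp = 10^(−6.21) = 6.166×10^-7
Ω = [Ca²⁺][CO3²⁻]/Ksp = (8.14×10^-3)(0.124×10^-3) / 6.166×10^-7 = 1.64

Ω = 1.64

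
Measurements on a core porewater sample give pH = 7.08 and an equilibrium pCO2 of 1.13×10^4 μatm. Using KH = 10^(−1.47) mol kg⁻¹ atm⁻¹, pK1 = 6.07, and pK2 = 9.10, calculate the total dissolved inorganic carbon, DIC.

DIC = 4.34 mmol/kg

[CO2*] = KH · pCO2 = 10^(−1.47) × 1.13×10^4×10^-6 = 3.829×10^-4 mol/kg
α₀ = 1/(1 + K1/[H⁺] + K1K2/[H⁺]²) = 1/(1 + 10^+1.01 + 10^-1.01) = 0.08826
DIC = [CO2*]/α₀ = 3.829×10^-4 / 0.08826 = 4.34 mmol/kg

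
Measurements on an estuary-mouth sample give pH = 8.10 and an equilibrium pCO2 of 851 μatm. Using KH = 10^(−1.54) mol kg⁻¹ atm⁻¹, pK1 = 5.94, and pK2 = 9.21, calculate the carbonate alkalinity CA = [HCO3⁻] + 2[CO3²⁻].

[CO2*] = KH · pCO2 = 10^(−1.54) × 851×10^-6 = 2.454×10^-5 mol/kg
α₀ = 1/(1 + K1/[H⁺] + K1K2/[H⁺]²) = 1/(1 + 10^+2.16 + 10^+1.05) = 0.006379
DIC = [CO2*]/α₀ = 2.454×10^-5 / 0.006379 = 3.847 mmol/kg
CA = (α₁ + 2α₂)·DIC = (0.9220 + 2×0.07157) × 3.847 = 4.10 mmol/kg

CA = 4.10 mmol/kg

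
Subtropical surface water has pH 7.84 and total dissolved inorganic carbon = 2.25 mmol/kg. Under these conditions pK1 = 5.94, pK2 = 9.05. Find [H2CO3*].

[CO2*] = 0.0264 mmol/kg

α₀ = 1 / (1 + K1/[H⁺] + K1K2/[H⁺]²) = 1 / (1 + 10^+1.90 + 10^+0.69)
   = 1 / (1 + 79.433 + 4.8978) = 1/85.331 = 0.01172
[CO2*] = α₀ × DIC = 0.01172 × 2.25 = 0.0264 mmol/kg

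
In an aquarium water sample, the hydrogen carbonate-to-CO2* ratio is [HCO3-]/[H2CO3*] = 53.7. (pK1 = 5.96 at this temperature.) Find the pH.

pH = 7.69

From K1 = [H⁺][HCO3-]/[H2CO3*]:  pH = pK1 + log₁₀([HCO3-]/[H2CO3*])
log₁₀(53.7) = +1.730
pH = 5.96 + (+1.730) = 7.69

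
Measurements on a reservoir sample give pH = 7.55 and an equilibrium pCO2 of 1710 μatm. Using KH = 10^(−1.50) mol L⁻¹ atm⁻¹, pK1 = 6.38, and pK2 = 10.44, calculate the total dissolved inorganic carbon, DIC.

DIC = 0.855 mmol/L

[CO2*] = KH · pCO2 = 10^(−1.50) × 1710×10^-6 = 5.407×10^-5 mol/L
α₀ = 1/(1 + K1/[H⁺] + K1K2/[H⁺]²) = 1/(1 + 10^+1.17 + 10^-1.72) = 0.06325
DIC = [CO2*]/α₀ = 5.407×10^-5 / 0.06325 = 0.855 mmol/L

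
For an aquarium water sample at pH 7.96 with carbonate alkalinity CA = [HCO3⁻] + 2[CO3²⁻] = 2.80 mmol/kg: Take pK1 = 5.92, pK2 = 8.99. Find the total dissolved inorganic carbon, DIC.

DIC = 2.60 mmol/kg

CA = [HCO3⁻] + 2[CO3²⁻] = (α₁ + 2α₂)·DIC
At pH 7.96: [H⁺]/K1 = 10^-2.04 = 0.0091201, K2/[H⁺] = 10^-1.03 = 0.093325
α₁ = 1/(1 + 0.0091201 + 0.093325) = 1/1.1024 = 0.9071; α₂ = α₁·K2/[H⁺] = 0.08465
α₁ + 2α₂ = 1.0764
DIC = CA / (α₁ + 2α₂) = 2.80 / 1.0764 = 2.60 mmol/kg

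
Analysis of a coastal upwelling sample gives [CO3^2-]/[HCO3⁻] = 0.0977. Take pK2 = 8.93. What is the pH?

pH = 7.92

From K2 = [H⁺][CO3^2-]/[HCO3⁻]:  pH = pK2 + log₁₀([CO3^2-]/[HCO3⁻])
log₁₀(0.0977) = -1.010
pH = 8.93 + (-1.010) = 7.92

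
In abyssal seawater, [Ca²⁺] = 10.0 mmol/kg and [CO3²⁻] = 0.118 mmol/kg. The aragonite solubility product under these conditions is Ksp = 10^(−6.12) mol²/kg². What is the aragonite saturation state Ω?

Ksp = 10^(−6.12) = 7.586×10^-7
Ω = [Ca²⁺][CO3²⁻]/Ksp = (10.0×10^-3)(0.118×10^-3) / 7.586×10^-7 = 1.56

Ω = 1.56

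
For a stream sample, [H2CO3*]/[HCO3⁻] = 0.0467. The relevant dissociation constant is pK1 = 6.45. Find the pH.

pH = 7.78

From K1 = [H⁺][HCO3⁻]/[H2CO3*]:  pH = pK1 − log₁₀([H2CO3*]/[HCO3⁻])
log₁₀(0.0467) = -1.331
pH = 6.45 − (-1.331) = 7.78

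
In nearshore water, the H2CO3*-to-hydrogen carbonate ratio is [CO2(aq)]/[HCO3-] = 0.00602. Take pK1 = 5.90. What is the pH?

pH = 8.12

From K1 = [H⁺][HCO3-]/[CO2(aq)]:  pH = pK1 − log₁₀([CO2(aq)]/[HCO3-])
log₁₀(0.00602) = -2.220
pH = 5.90 − (-2.220) = 8.12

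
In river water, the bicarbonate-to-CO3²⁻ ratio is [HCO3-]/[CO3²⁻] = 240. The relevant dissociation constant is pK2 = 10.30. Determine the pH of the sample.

From K2 = [H⁺][CO3²⁻]/[HCO3-]:  pH = pK2 − log₁₀([HCO3-]/[CO3²⁻])
log₁₀(240) = +2.380
pH = 10.30 − (+2.380) = 7.92

pH = 7.92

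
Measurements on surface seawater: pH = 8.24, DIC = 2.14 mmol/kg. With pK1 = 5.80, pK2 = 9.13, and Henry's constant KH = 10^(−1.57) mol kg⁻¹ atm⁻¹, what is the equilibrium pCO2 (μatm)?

α₀ = 1 / (1 + K1/[H⁺] + K1K2/[H⁺]²) = 1 / (1 + 10^+2.44 + 10^+1.55)
   = 1 / (1 + 275.42 + 35.481) = 1/311.90 = 0.003206
[CO2*] = α₀ × DIC = 0.003206 × 2.14 = 0.006861 mmol/kg = 6.861 μmol/kg
pCO2 = [CO2*]/KH = 6.861×10^-6 / 2.692×10^-2 = 255 μatm

pCO2 = 255 μatm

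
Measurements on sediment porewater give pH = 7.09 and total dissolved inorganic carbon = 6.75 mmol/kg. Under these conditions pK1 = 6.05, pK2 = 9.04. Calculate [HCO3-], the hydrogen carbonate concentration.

α₁ = 1 / (1 + [H⁺]/K1 + K2/[H⁺]) = 1 / (1 + 10^-1.04 + 10^-1.95)
   = 1 / (1 + 0.091201 + 0.011220) = 1/1.1024 = 0.9071
[HCO3⁻] = α₁ × DIC = 0.9071 × 6.75 = 6.12 mmol/kg

[HCO3⁻] = 6.12 mmol/kg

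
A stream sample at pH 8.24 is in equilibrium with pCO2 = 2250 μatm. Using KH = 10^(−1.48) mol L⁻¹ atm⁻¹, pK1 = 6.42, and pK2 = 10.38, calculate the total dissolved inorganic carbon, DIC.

[CO2*] = KH · pCO2 = 10^(−1.48) × 2250×10^-6 = 7.450×10^-5 mol/L
α₀ = 1/(1 + K1/[H⁺] + K1K2/[H⁺]²) = 1/(1 + 10^+1.82 + 10^-0.32) = 0.01480
DIC = [CO2*]/α₀ = 7.450×10^-5 / 0.01480 = 5.03 mmol/L

DIC = 5.03 mmol/L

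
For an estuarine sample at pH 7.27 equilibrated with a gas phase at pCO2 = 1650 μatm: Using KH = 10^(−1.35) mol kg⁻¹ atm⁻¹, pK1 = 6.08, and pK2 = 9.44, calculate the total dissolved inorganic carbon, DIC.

[CO2*] = KH · pCO2 = 10^(−1.35) × 1650×10^-6 = 7.370×10^-5 mol/kg
α₀ = 1/(1 + K1/[H⁺] + K1K2/[H⁺]²) = 1/(1 + 10^+1.19 + 10^-0.98) = 0.06027
DIC = [CO2*]/α₀ = 7.370×10^-5 / 0.06027 = 1.22 mmol/kg

DIC = 1.22 mmol/kg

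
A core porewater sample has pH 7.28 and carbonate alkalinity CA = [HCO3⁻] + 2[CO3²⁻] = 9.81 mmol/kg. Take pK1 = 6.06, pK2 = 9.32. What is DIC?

CA = [HCO3⁻] + 2[CO3²⁻] = (α₁ + 2α₂)·DIC
At pH 7.28: [H⁺]/K1 = 10^-1.22 = 0.060256, K2/[H⁺] = 10^-2.04 = 0.0091201
α₁ = 1/(1 + 0.060256 + 0.0091201) = 1/1.0694 = 0.9351; α₂ = α₁·K2/[H⁺] = 0.008528
α₁ + 2α₂ = 0.9522
DIC = CA / (α₁ + 2α₂) = 9.81 / 0.9522 = 10.3 mmol/kg

DIC = 10.3 mmol/kg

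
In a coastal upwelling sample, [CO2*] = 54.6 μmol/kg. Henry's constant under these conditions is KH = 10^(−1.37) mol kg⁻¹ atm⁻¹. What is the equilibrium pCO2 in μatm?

KH = 10^(−1.37) = 4.266×10^-2 mol kg⁻¹ atm⁻¹
pCO2 = [CO2*]/KH = 54.6×10^-6 / 4.266×10^-2 = 1.28×10^-3 atm = 1280 μatm

pCO2 = 1280 μatm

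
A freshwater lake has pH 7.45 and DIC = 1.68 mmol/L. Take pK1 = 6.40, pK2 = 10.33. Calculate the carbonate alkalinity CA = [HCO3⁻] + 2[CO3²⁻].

CA = 1.54 mmol/L

CA = [HCO3⁻] + 2[CO3²⁻] = (α₁ + 2α₂)·DIC
At pH 7.45: [H⁺]/K1 = 10^-1.05 = 0.089125, K2/[H⁺] = 10^-2.88 = 0.0013183
α₁ = 1/(1 + 0.089125 + 0.0013183) = 1/1.0904 = 0.9171; α₂ = α₁·K2/[H⁺] = 0.001209
α₁ + 2α₂ = 0.9195
CA = 0.9195 × 1.68 = 1.54 mmol/L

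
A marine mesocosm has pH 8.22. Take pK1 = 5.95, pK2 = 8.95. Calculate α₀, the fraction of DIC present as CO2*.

α₀ = 0.00451

α₀ = 1 / (1 + K1/[H⁺] + K1K2/[H⁺]²) = 1 / (1 + 10^+2.27 + 10^+1.54)
   = 1 / (1 + 186.21 + 34.674) = 1/221.88 = 0.004507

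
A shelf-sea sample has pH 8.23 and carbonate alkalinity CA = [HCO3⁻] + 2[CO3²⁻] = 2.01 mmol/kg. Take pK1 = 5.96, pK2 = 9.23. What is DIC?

DIC = 1.85 mmol/kg

CA = [HCO3⁻] + 2[CO3²⁻] = (α₁ + 2α₂)·DIC
At pH 8.23: [H⁺]/K1 = 10^-2.27 = 0.0053703, K2/[H⁺] = 10^-1.00 = 0.10000
α₁ = 1/(1 + 0.0053703 + 0.10000) = 1/1.1054 = 0.9047; α₂ = α₁·K2/[H⁺] = 0.09047
α₁ + 2α₂ = 1.0856
DIC = CA / (α₁ + 2α₂) = 2.01 / 1.0856 = 1.85 mmol/kg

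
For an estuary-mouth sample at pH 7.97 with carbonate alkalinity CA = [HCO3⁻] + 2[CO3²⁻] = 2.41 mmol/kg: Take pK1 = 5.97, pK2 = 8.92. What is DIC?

DIC = 2.21 mmol/kg

CA = [HCO3⁻] + 2[CO3²⁻] = (α₁ + 2α₂)·DIC
At pH 7.97: [H⁺]/K1 = 10^-2.00 = 0.010000, K2/[H⁺] = 10^-0.95 = 0.11220
α₁ = 1/(1 + 0.010000 + 0.11220) = 1/1.1222 = 0.8911; α₂ = α₁·K2/[H⁺] = 0.09998
α₁ + 2α₂ = 1.0911
DIC = CA / (α₁ + 2α₂) = 2.41 / 1.0911 = 2.21 mmol/kg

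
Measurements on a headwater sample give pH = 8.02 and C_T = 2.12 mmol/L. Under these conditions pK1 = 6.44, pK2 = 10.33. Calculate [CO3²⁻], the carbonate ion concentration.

α₂ = 1 / (1 + [H⁺]/K2 + [H⁺]²/(K1K2)) = 1 / (1 + 10^+2.31 + 10^+0.73)
   = 1 / (1 + 204.17 + 5.3703) = 1/210.54 = 0.004750
[CO3²⁻] = α₂ × DIC = 0.004750 × 2.12 = 0.0101 mmol/L = 10.1 μmol/L

[CO3²⁻] = 10.1 μmol/L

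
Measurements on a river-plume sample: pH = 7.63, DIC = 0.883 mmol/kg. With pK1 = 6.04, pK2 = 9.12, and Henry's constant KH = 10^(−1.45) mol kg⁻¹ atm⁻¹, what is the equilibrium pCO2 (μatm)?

pCO2 = 605 μatm

α₀ = 1 / (1 + K1/[H⁺] + K1K2/[H⁺]²) = 1 / (1 + 10^+1.59 + 10^+0.10)
   = 1 / (1 + 38.905 + 1.2589) = 1/41.163 = 0.02429
[CO2*] = α₀ × DIC = 0.02429 × 0.883 = 0.02145 mmol/kg
pCO2 = [CO2*]/KH = 2.145×10^-5 / 3.548×10^-2 = 605 μatm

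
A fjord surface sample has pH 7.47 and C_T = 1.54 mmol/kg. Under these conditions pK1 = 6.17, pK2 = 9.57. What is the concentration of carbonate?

[CO3²⁻] = 11.6 μmol/kg

α₂ = 1 / (1 + [H⁺]/K2 + [H⁺]²/(K1K2)) = 1 / (1 + 10^+2.10 + 10^+0.80)
   = 1 / (1 + 125.89 + 6.3096) = 1/133.20 = 0.007507
[CO3²⁻] = α₂ × DIC = 0.007507 × 1.54 = 0.0116 mmol/kg = 11.6 μmol/kg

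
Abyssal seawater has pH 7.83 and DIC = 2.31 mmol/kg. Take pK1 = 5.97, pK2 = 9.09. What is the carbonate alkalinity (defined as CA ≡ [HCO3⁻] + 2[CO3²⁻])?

CA = [HCO3⁻] + 2[CO3²⁻] = (α₁ + 2α₂)·DIC
At pH 7.83: [H⁺]/K1 = 10^-1.86 = 0.013804, K2/[H⁺] = 10^-1.26 = 0.054954
α₁ = 1/(1 + 0.013804 + 0.054954) = 1/1.0688 = 0.9357; α₂ = α₁·K2/[H⁺] = 0.05142
α₁ + 2α₂ = 1.0385
CA = 1.0385 × 2.31 = 2.40 mmol/kg

CA = 2.40 mmol/kg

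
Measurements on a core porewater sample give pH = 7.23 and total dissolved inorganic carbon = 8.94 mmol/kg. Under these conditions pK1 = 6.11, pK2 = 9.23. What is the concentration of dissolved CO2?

α₀ = 1 / (1 + K1/[H⁺] + K1K2/[H⁺]²) = 1 / (1 + 10^+1.12 + 10^-0.88)
   = 1 / (1 + 13.183 + 0.13183) = 1/14.314 = 0.06986
[CO2*] = α₀ × DIC = 0.06986 × 8.94 = 0.625 mmol/kg

[CO2*] = 0.625 mmol/kg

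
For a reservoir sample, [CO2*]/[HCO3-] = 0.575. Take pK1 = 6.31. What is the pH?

From K1 = [H⁺][HCO3-]/[CO2*]:  pH = pK1 − log₁₀([CO2*]/[HCO3-])
log₁₀(0.575) = -0.240
pH = 6.31 − (-0.240) = 6.55

pH = 6.55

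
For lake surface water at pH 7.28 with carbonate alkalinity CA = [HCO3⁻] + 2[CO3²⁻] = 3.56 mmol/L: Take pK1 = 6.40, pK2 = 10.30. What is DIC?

DIC = 4.03 mmol/L

CA = [HCO3⁻] + 2[CO3²⁻] = (α₁ + 2α₂)·DIC
At pH 7.28: [H⁺]/K1 = 10^-0.88 = 0.13183, K2/[H⁺] = 10^-3.02 = 0.00095499
α₁ = 1/(1 + 0.13183 + 0.00095499) = 1/1.1328 = 0.8828; α₂ = α₁·K2/[H⁺] = 0.0008431
α₁ + 2α₂ = 0.8845
DIC = CA / (α₁ + 2α₂) = 3.56 / 0.8845 = 4.03 mmol/L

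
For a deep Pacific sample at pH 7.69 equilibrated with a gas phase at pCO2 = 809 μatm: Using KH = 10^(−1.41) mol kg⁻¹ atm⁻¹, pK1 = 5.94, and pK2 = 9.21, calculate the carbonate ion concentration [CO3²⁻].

[CO2*] = KH · pCO2 = 10^(−1.41) × 809×10^-6 = 3.147×10^-5 mol/kg
α₀ = 1/(1 + K1/[H⁺] + K1K2/[H⁺]²) = 1/(1 + 10^+1.75 + 10^+0.23) = 0.01697
DIC = [CO2*]/α₀ = 3.147×10^-5 / 0.01697 = 1.855 mmol/kg
[CO3²⁻] = α₂·DIC; α₂ = 0.02882, so [CO3²⁻] = 0.02882 × 1.855 = 0.0535 mmol/kg

[CO3²⁻] = 0.0535 mmol/kg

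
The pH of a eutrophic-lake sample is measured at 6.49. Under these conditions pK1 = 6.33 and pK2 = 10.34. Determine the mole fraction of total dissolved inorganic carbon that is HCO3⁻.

α₁ = 0.591

α₁ = 1 / (1 + [H⁺]/K1 + K2/[H⁺]) = 1 / (1 + 10^-0.16 + 10^-3.85)
   = 1 / (1 + 0.69183 + 0.00014125) = 1/1.6920 = 0.5910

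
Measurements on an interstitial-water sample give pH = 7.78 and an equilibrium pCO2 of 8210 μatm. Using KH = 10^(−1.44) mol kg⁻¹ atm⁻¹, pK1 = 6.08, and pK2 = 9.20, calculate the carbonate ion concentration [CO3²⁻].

[CO2*] = KH · pCO2 = 10^(−1.44) × 8210×10^-6 = 2.981×10^-4 mol/kg
α₀ = 1/(1 + K1/[H⁺] + K1K2/[H⁺]²) = 1/(1 + 10^+1.70 + 10^+0.28) = 0.01886
DIC = [CO2*]/α₀ = 2.981×10^-4 / 0.01886 = 15.81 mmol/kg
[CO3²⁻] = α₂·DIC; α₂ = 0.03594, so [CO3²⁻] = 0.03594 × 15.81 = 0.568 mmol/kg

[CO3²⁻] = 0.568 mmol/kg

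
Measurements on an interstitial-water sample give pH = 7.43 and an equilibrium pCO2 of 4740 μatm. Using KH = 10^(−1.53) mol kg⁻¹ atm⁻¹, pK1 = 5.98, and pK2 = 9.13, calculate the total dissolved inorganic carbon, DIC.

[CO2*] = KH · pCO2 = 10^(−1.53) × 4740×10^-6 = 1.399×10^-4 mol/kg
α₀ = 1/(1 + K1/[H⁺] + K1K2/[H⁺]²) = 1/(1 + 10^+1.45 + 10^-0.25) = 0.03362
DIC = [CO2*]/α₀ = 1.399×10^-4 / 0.03362 = 4.16 mmol/kg

DIC = 4.16 mmol/kg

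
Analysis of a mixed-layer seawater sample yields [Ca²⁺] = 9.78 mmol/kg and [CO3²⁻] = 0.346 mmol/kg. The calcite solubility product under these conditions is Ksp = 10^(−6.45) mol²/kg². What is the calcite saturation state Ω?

Ω = 9.54

Ksp = 10^(−6.45) = 3.548×10^-7
Ω = [Ca²⁺][CO3²⁻]/Ksp = (9.78×10^-3)(0.346×10^-3) / 3.548×10^-7 = 9.54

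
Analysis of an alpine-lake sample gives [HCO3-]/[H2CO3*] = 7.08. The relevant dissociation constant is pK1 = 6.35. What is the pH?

From K1 = [H⁺][HCO3-]/[H2CO3*]:  pH = pK1 + log₁₀([HCO3-]/[H2CO3*])
log₁₀(7.08) = +0.850
pH = 6.35 + (+0.850) = 7.20

pH = 7.20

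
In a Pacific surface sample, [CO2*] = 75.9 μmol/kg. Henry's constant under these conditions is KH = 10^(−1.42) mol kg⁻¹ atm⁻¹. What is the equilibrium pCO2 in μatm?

KH = 10^(−1.42) = 3.802×10^-2 mol kg⁻¹ atm⁻¹
pCO2 = [CO2*]/KH = 75.9×10^-6 / 3.802×10^-2 = 2.00×10^-3 atm = 2000 μatm

pCO2 = 2000 μatm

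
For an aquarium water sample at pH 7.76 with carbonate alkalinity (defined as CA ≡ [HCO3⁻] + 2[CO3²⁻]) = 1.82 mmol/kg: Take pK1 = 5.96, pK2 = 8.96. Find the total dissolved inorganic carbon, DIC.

DIC = 1.74 mmol/kg

CA = [HCO3⁻] + 2[CO3²⁻] = (α₁ + 2α₂)·DIC
At pH 7.76: [H⁺]/K1 = 10^-1.80 = 0.015849, K2/[H⁺] = 10^-1.20 = 0.063096
α₁ = 1/(1 + 0.015849 + 0.063096) = 1/1.0789 = 0.9268; α₂ = α₁·K2/[H⁺] = 0.05848
α₁ + 2α₂ = 1.0438
DIC = CA / (α₁ + 2α₂) = 1.82 / 1.0438 = 1.74 mmol/kg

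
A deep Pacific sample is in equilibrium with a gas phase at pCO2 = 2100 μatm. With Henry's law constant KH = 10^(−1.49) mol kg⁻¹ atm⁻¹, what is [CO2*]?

[CO2*] = 68.0 μmol/kg

KH = 10^(−1.49) = 3.236×10^-2 mol kg⁻¹ atm⁻¹
[CO2*] = KH · pCO2 = 3.236×10^-2 × 2100×10^-6 atm = 6.80×10^-5 mol/kg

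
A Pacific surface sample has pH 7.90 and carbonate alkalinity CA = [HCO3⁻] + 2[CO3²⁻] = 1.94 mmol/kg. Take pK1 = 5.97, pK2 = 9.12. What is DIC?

CA = [HCO3⁻] + 2[CO3²⁻] = (α₁ + 2α₂)·DIC
At pH 7.90: [H⁺]/K1 = 10^-1.93 = 0.011749, K2/[H⁺] = 10^-1.22 = 0.060256
α₁ = 1/(1 + 0.011749 + 0.060256) = 1/1.0720 = 0.9328; α₂ = α₁·K2/[H⁺] = 0.05621
α₁ + 2α₂ = 1.0452
DIC = CA / (α₁ + 2α₂) = 1.94 / 1.0452 = 1.86 mmol/kg

DIC = 1.86 mmol/kg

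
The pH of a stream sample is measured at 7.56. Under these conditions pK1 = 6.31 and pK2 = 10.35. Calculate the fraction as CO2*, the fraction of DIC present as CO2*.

α₀ = 1 / (1 + K1/[H⁺] + K1K2/[H⁺]²) = 1 / (1 + 10^+1.25 + 10^-1.54)
   = 1 / (1 + 17.783 + 0.028840) = 1/18.812 = 0.05316

α₀ = 0.0532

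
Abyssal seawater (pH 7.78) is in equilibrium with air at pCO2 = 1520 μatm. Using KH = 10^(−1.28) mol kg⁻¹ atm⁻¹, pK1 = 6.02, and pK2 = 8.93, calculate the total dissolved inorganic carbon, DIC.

DIC = 5.00 mmol/kg

[CO2*] = KH · pCO2 = 10^(−1.28) × 1520×10^-6 = 7.977×10^-5 mol/kg
α₀ = 1/(1 + K1/[H⁺] + K1K2/[H⁺]²) = 1/(1 + 10^+1.76 + 10^+0.61) = 0.01597
DIC = [CO2*]/α₀ = 7.977×10^-5 / 0.01597 = 5.00 mmol/kg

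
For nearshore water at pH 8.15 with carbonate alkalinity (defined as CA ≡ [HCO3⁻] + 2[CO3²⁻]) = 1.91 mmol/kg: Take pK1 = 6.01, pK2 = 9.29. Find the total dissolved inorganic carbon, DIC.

DIC = 1.80 mmol/kg

CA = [HCO3⁻] + 2[CO3²⁻] = (α₁ + 2α₂)·DIC
At pH 8.15: [H⁺]/K1 = 10^-2.14 = 0.0072444, K2/[H⁺] = 10^-1.14 = 0.072444
α₁ = 1/(1 + 0.0072444 + 0.072444) = 1/1.0797 = 0.9262; α₂ = α₁·K2/[H⁺] = 0.06710
α₁ + 2α₂ = 1.0604
DIC = CA / (α₁ + 2α₂) = 1.91 / 1.0604 = 1.80 mmol/kg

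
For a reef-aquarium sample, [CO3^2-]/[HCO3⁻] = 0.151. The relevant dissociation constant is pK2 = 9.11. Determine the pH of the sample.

From K2 = [H⁺][CO3^2-]/[HCO3⁻]:  pH = pK2 + log₁₀([CO3^2-]/[HCO3⁻])
log₁₀(0.151) = -0.821
pH = 9.11 + (-0.821) = 8.29

pH = 8.29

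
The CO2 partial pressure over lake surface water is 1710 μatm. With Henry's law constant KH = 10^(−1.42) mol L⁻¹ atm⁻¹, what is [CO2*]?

[CO2*] = 65.0 μmol/L

KH = 10^(−1.42) = 3.802×10^-2 mol L⁻¹ atm⁻¹
[CO2*] = KH · pCO2 = 3.802×10^-2 × 1710×10^-6 atm = 6.50×10^-5 mol/L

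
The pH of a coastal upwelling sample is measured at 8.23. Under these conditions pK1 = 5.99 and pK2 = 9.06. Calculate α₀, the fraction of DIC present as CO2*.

α₀ = 0.00499

α₀ = 1 / (1 + K1/[H⁺] + K1K2/[H⁺]²) = 1 / (1 + 10^+2.24 + 10^+1.41)
   = 1 / (1 + 173.78 + 25.704) = 1/200.48 = 0.004988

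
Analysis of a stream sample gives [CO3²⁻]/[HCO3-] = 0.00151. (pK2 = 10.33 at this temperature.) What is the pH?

From K2 = [H⁺][CO3²⁻]/[HCO3-]:  pH = pK2 + log₁₀([CO3²⁻]/[HCO3-])
log₁₀(0.00151) = -2.821
pH = 10.33 + (-2.821) = 7.51

pH = 7.51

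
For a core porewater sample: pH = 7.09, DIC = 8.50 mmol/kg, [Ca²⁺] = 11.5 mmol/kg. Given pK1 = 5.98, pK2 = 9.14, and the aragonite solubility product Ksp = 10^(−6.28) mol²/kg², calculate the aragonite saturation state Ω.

α₂ = 1 / (1 + [H⁺]/K2 + [H⁺]²/(K1K2)) = 1 / (1 + 10^+2.05 + 10^+0.94)
   = 1 / (1 + 112.20 + 8.7096) = 1/121.91 = 0.008203
[CO3²⁻] = α₂ × DIC = 0.008203 × 8.50 = 0.06972 mmol/kg
Ksp = 10^(−6.28) = 5.248×10^-7
Ω = [Ca²⁺][CO3²⁻]/Ksp = (11.5×10^-3)(6.972×10^-5) / 5.248×10^-7 = 1.53

Ω = 1.53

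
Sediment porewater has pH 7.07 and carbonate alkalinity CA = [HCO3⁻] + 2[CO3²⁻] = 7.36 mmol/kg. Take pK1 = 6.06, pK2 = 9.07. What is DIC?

DIC = 7.99 mmol/kg

CA = [HCO3⁻] + 2[CO3²⁻] = (α₁ + 2α₂)·DIC
At pH 7.07: [H⁺]/K1 = 10^-1.01 = 0.097724, K2/[H⁺] = 10^-2.00 = 0.010000
α₁ = 1/(1 + 0.097724 + 0.010000) = 1/1.1077 = 0.9028; α₂ = α₁·K2/[H⁺] = 0.009028
α₁ + 2α₂ = 0.9208
DIC = CA / (α₁ + 2α₂) = 7.36 / 0.9208 = 7.99 mmol/kg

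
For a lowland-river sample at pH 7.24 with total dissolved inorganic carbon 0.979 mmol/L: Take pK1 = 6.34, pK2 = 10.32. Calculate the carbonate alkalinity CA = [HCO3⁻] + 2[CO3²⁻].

CA = 0.870 mmol/L

CA = [HCO3⁻] + 2[CO3²⁻] = (α₁ + 2α₂)·DIC
At pH 7.24: [H⁺]/K1 = 10^-0.90 = 0.12589, K2/[H⁺] = 10^-3.08 = 0.00083176
α₁ = 1/(1 + 0.12589 + 0.00083176) = 1/1.1267 = 0.8875; α₂ = α₁·K2/[H⁺] = 0.0007382
α₁ + 2α₂ = 0.8890
CA = 0.8890 × 0.979 = 0.870 mmol/L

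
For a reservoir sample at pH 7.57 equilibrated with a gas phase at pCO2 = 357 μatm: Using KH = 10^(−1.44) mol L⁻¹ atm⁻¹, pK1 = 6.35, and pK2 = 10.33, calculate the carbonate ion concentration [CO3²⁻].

[CO2*] = KH · pCO2 = 10^(−1.44) × 357×10^-6 = 1.296×10^-5 mol/L
α₀ = 1/(1 + K1/[H⁺] + K1K2/[H⁺]²) = 1/(1 + 10^+1.22 + 10^-1.54) = 0.05674
DIC = [CO2*]/α₀ = 1.296×10^-5 / 0.05674 = 0.2284 mmol/L
[CO3²⁻] = α₂·DIC; α₂ = 0.001636, so [CO3²⁻] = 0.001636 × 0.2284 = 0.000374 mmol/L = 0.374 μmol/L

[CO3²⁻] = 0.374 μmol/L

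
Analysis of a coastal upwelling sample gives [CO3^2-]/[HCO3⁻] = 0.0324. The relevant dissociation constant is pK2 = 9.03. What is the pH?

pH = 7.54

From K2 = [H⁺][CO3^2-]/[HCO3⁻]:  pH = pK2 + log₁₀([CO3^2-]/[HCO3⁻])
log₁₀(0.0324) = -1.489
pH = 9.03 + (-1.489) = 7.54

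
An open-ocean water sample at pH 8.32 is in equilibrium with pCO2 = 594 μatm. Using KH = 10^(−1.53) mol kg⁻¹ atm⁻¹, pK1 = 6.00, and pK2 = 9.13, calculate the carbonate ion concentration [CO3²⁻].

[CO2*] = KH · pCO2 = 10^(−1.53) × 594×10^-6 = 1.753×10^-5 mol/kg
α₀ = 1/(1 + K1/[H⁺] + K1K2/[H⁺]²) = 1/(1 + 10^+2.32 + 10^+1.51) = 0.004127
DIC = [CO2*]/α₀ = 1.753×10^-5 / 0.004127 = 4.247 mmol/kg
[CO3²⁻] = α₂·DIC; α₂ = 0.1336, so [CO3²⁻] = 0.1336 × 4.247 = 0.567 mmol/kg

[CO3²⁻] = 0.567 mmol/kg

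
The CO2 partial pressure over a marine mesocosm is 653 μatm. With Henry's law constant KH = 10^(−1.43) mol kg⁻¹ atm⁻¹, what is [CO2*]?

[CO2*] = 24.3 μmol/kg

KH = 10^(−1.43) = 3.715×10^-2 mol kg⁻¹ atm⁻¹
[CO2*] = KH · pCO2 = 3.715×10^-2 × 653×10^-6 atm = 2.43×10^-5 mol/kg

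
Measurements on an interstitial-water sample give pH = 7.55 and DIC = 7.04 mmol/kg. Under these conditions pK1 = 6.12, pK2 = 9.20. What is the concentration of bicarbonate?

[HCO3⁻] = 6.64 mmol/kg

α₁ = 1 / (1 + [H⁺]/K1 + K2/[H⁺]) = 1 / (1 + 10^-1.43 + 10^-1.65)
   = 1 / (1 + 0.037154 + 0.022387) = 1/1.0595 = 0.9438
[HCO3⁻] = α₁ × DIC = 0.9438 × 7.04 = 6.64 mmol/kg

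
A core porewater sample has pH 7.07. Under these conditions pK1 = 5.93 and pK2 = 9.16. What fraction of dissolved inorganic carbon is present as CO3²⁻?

α₂ = 0.00752

α₂ = 1 / (1 + [H⁺]/K2 + [H⁺]²/(K1K2)) = 1 / (1 + 10^+2.09 + 10^+0.95)
   = 1 / (1 + 123.03 + 8.9125) = 1/132.94 = 0.007522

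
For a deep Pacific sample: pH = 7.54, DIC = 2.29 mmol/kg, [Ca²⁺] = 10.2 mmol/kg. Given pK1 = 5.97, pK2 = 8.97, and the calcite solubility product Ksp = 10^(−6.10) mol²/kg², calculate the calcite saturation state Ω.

Ω = 1.03

α₂ = 1 / (1 + [H⁺]/K2 + [H⁺]²/(K1K2)) = 1 / (1 + 10^+1.43 + 10^-0.14)
   = 1 / (1 + 26.915 + 0.72444) = 1/28.640 = 0.03492
[CO3²⁻] = α₂ × DIC = 0.03492 × 2.29 = 0.07996 mmol/kg
Ksp = 10^(−6.10) = 7.943×10^-7
Ω = [Ca²⁺][CO3²⁻]/Ksp = (10.2×10^-3)(7.996×10^-5) / 7.943×10^-7 = 1.03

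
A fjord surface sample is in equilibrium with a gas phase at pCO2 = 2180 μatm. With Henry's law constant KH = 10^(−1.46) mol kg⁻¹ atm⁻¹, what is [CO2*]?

[CO2*] = 75.6 μmol/kg

KH = 10^(−1.46) = 3.467×10^-2 mol kg⁻¹ atm⁻¹
[CO2*] = KH · pCO2 = 3.467×10^-2 × 2180×10^-6 atm = 7.56×10^-5 mol/kg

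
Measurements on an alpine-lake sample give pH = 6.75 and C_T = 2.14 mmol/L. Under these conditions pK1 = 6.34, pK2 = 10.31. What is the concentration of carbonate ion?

α₂ = 1 / (1 + [H⁺]/K2 + [H⁺]²/(K1K2)) = 1 / (1 + 10^+3.56 + 10^+3.15)
   = 1 / (1 + 3630.8 + 1412.5) = 1/5044.3 = 0.0001982
[CO3²⁻] = α₂ × DIC = 0.0001982 × 2.14 = 0.000424 mmol/L = 0.424 μmol/L

[CO3²⁻] = 0.424 μmol/L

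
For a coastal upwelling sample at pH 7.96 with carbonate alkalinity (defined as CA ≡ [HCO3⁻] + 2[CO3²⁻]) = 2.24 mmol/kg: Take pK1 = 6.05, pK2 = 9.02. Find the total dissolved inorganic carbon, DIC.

DIC = 2.10 mmol/kg

CA = [HCO3⁻] + 2[CO3²⁻] = (α₁ + 2α₂)·DIC
At pH 7.96: [H⁺]/K1 = 10^-1.91 = 0.012303, K2/[H⁺] = 10^-1.06 = 0.087096
α₁ = 1/(1 + 0.012303 + 0.087096) = 1/1.0994 = 0.9096; α₂ = α₁·K2/[H⁺] = 0.07922
α₁ + 2α₂ = 1.0680
DIC = CA / (α₁ + 2α₂) = 2.24 / 1.0680 = 2.10 mmol/kg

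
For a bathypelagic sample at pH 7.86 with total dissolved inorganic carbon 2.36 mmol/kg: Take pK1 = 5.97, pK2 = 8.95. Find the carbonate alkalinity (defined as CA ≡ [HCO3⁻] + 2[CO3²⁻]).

CA = 2.51 mmol/kg

CA = [HCO3⁻] + 2[CO3²⁻] = (α₁ + 2α₂)·DIC
At pH 7.86: [H⁺]/K1 = 10^-1.89 = 0.012882, K2/[H⁺] = 10^-1.09 = 0.081283
α₁ = 1/(1 + 0.012882 + 0.081283) = 1/1.0942 = 0.9139; α₂ = α₁·K2/[H⁺] = 0.07429
α₁ + 2α₂ = 1.0625
CA = 1.0625 × 2.36 = 2.51 mmol/kg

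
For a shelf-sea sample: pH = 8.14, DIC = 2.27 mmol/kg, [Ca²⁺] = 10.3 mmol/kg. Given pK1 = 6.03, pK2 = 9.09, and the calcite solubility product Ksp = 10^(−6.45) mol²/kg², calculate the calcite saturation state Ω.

Ω = 6.60

α₂ = 1 / (1 + [H⁺]/K2 + [H⁺]²/(K1K2)) = 1 / (1 + 10^+0.95 + 10^-1.16)
   = 1 / (1 + 8.9125 + 0.069183) = 1/9.9817 = 0.1002
[CO3²⁻] = α₂ × DIC = 0.1002 × 2.27 = 0.2274 mmol/kg
Ksp = 10^(−6.45) = 3.548×10^-7
Ω = [Ca²⁺][CO3²⁻]/Ksp = (10.3×10^-3)(2.274×10^-4) / 3.548×10^-7 = 6.60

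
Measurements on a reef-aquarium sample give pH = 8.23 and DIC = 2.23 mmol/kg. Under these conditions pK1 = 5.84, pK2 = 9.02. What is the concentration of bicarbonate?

α₁ = 1 / (1 + [H⁺]/K1 + K2/[H⁺]) = 1 / (1 + 10^-2.39 + 10^-0.79)
   = 1 / (1 + 0.0040738 + 0.16218) = 1/1.1663 = 0.8574
[HCO3⁻] = α₁ × DIC = 0.8574 × 2.23 = 1.91 mmol/kg

[HCO3⁻] = 1.91 mmol/kg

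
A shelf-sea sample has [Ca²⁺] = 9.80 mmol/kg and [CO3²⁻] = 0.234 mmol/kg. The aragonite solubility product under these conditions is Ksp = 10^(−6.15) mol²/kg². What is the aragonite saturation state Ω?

Ω = 3.24

Ksp = 10^(−6.15) = 7.079×10^-7
Ω = [Ca²⁺][CO3²⁻]/Ksp = (9.80×10^-3)(0.234×10^-3) / 7.079×10^-7 = 3.24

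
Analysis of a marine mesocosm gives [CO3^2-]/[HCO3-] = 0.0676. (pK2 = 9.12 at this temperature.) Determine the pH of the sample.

pH = 7.95

From K2 = [H⁺][CO3^2-]/[HCO3-]:  pH = pK2 + log₁₀([CO3^2-]/[HCO3-])
log₁₀(0.0676) = -1.170
pH = 9.12 + (-1.170) = 7.95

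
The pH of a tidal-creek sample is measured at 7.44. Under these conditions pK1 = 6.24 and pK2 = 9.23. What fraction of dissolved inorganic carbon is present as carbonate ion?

α₂ = 1 / (1 + [H⁺]/K2 + [H⁺]²/(K1K2)) = 1 / (1 + 10^+1.79 + 10^+0.59)
   = 1 / (1 + 61.660 + 3.8905) = 1/66.550 = 0.01503

α₂ = 0.0150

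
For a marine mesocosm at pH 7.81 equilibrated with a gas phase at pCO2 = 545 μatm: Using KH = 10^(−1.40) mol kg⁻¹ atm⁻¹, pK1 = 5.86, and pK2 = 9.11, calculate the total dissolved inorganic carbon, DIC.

DIC = 2.05 mmol/kg

[CO2*] = KH · pCO2 = 10^(−1.40) × 545×10^-6 = 2.170×10^-5 mol/kg
α₀ = 1/(1 + K1/[H⁺] + K1K2/[H⁺]²) = 1/(1 + 10^+1.95 + 10^+0.65) = 0.01057
DIC = [CO2*]/α₀ = 2.170×10^-5 / 0.01057 = 2.05 mmol/kg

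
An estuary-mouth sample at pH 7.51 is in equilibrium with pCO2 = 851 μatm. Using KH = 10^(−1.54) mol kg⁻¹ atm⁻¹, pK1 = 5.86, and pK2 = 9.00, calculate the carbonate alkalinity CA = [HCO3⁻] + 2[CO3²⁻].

[CO2*] = KH · pCO2 = 10^(−1.54) × 851×10^-6 = 2.454×10^-5 mol/kg
α₀ = 1/(1 + K1/[H⁺] + K1K2/[H⁺]²) = 1/(1 + 10^+1.65 + 10^+0.16) = 0.02123
DIC = [CO2*]/α₀ = 2.454×10^-5 / 0.02123 = 1.156 mmol/kg
CA = (α₁ + 2α₂)·DIC = (0.9481 + 2×0.03068) × 1.156 = 1.17 mmol/kg

CA = 1.17 mmol/kg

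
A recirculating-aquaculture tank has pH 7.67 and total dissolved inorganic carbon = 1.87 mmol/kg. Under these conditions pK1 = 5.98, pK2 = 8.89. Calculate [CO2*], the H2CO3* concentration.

[CO2*] = 0.0353 mmol/kg

α₀ = 1 / (1 + K1/[H⁺] + K1K2/[H⁺]²) = 1 / (1 + 10^+1.69 + 10^+0.47)
   = 1 / (1 + 48.978 + 2.9512) = 1/52.929 = 0.01889
[CO2*] = α₀ × DIC = 0.01889 × 1.87 = 0.0353 mmol/kg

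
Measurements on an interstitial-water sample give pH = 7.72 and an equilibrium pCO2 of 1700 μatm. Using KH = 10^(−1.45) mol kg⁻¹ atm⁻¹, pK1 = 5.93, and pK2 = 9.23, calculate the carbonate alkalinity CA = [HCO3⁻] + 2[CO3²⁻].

[CO2*] = KH · pCO2 = 10^(−1.45) × 1700×10^-6 = 6.032×10^-5 mol/kg
α₀ = 1/(1 + K1/[H⁺] + K1K2/[H⁺]²) = 1/(1 + 10^+1.79 + 10^+0.28) = 0.01549
DIC = [CO2*]/α₀ = 6.032×10^-5 / 0.01549 = 3.894 mmol/kg
CA = (α₁ + 2α₂)·DIC = (0.9550 + 2×0.02951) × 3.894 = 3.95 mmol/kg

CA = 3.95 mmol/kg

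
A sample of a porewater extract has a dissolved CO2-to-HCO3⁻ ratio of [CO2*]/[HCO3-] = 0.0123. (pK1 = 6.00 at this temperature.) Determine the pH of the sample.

From K1 = [H⁺][HCO3-]/[CO2*]:  pH = pK1 − log₁₀([CO2*]/[HCO3-])
log₁₀(0.0123) = -1.910
pH = 6.00 − (-1.910) = 7.91

pH = 7.91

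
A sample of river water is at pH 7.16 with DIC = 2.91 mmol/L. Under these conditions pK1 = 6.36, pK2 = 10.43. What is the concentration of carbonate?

α₂ = 1 / (1 + [H⁺]/K2 + [H⁺]²/(K1K2)) = 1 / (1 + 10^+3.27 + 10^+2.47)
   = 1 / (1 + 1862.1 + 295.12) = 1/2158.2 = 0.0004633
[CO3²⁻] = α₂ × DIC = 0.0004633 × 2.91 = 0.00135 mmol/L = 1.35 μmol/L

[CO3²⁻] = 1.35 μmol/L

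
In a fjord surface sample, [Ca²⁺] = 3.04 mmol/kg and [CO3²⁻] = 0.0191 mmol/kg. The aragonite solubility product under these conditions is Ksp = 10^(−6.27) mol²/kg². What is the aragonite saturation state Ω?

Ksp = 10^(−6.27) = 5.370×10^-7
Ω = [Ca²⁺][CO3²⁻]/Ksp = (3.04×10^-3)(0.0191×10^-3) / 5.370×10^-7 = 0.108

Ω = 0.108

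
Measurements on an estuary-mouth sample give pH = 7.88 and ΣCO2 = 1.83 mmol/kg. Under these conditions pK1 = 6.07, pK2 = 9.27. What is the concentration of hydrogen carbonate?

[HCO3⁻] = 1.73 mmol/kg

α₁ = 1 / (1 + [H⁺]/K1 + K2/[H⁺]) = 1 / (1 + 10^-1.81 + 10^-1.39)
   = 1 / (1 + 0.015488 + 0.040738) = 1/1.0562 = 0.9468
[HCO3⁻] = α₁ × DIC = 0.9468 × 1.83 = 1.73 mmol/kg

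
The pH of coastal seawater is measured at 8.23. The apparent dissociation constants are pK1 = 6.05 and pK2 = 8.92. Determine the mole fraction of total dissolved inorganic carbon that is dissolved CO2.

α₀ = 0.00546

α₀ = 1 / (1 + K1/[H⁺] + K1K2/[H⁺]²) = 1 / (1 + 10^+2.18 + 10^+1.49)
   = 1 / (1 + 151.36 + 30.903) = 1/183.26 = 0.005457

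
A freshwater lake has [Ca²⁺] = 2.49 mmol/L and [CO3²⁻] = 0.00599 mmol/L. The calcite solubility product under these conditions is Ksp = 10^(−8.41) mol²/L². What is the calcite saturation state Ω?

Ksp = 10^(−8.41) = 3.890×10^-9
Ω = [Ca²⁺][CO3²⁻]/Ksp = (2.49×10^-3)(0.00599×10^-3) / 3.890×10^-9 = 3.83

Ω = 3.83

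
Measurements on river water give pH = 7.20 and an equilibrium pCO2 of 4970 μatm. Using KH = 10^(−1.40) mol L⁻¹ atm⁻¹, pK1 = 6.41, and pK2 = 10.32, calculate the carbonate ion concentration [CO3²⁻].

[CO3²⁻] = 0.925 μmol/L

[CO2*] = KH · pCO2 = 10^(−1.40) × 4970×10^-6 = 1.979×10^-4 mol/L
α₀ = 1/(1 + K1/[H⁺] + K1K2/[H⁺]²) = 1/(1 + 10^+0.79 + 10^-2.33) = 0.1395
DIC = [CO2*]/α₀ = 1.979×10^-4 / 0.1395 = 1.419 mmol/L
[CO3²⁻] = α₂·DIC; α₂ = 0.0006523, so [CO3²⁻] = 0.0006523 × 1.419 = 0.000925 mmol/L = 0.925 μmol/L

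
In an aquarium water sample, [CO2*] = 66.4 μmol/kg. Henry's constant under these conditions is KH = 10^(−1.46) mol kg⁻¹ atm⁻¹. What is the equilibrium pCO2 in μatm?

KH = 10^(−1.46) = 3.467×10^-2 mol kg⁻¹ atm⁻¹
pCO2 = [CO2*]/KH = 66.4×10^-6 / 3.467×10^-2 = 1.91×10^-3 atm = 1910 μatm

pCO2 = 1910 μatm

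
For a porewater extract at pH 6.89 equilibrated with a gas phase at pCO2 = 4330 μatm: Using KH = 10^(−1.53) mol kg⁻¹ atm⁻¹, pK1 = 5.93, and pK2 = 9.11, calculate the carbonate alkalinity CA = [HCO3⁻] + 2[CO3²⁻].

[CO2*] = KH · pCO2 = 10^(−1.53) × 4330×10^-6 = 1.278×10^-4 mol/kg
α₀ = 1/(1 + K1/[H⁺] + K1K2/[H⁺]²) = 1/(1 + 10^+0.96 + 10^-1.26) = 0.09828
DIC = [CO2*]/α₀ = 1.278×10^-4 / 0.09828 = 1.300 mmol/kg
CA = (α₁ + 2α₂)·DIC = (0.8963 + 2×0.005401) × 1.300 = 1.18 mmol/kg

CA = 1.18 mmol/kg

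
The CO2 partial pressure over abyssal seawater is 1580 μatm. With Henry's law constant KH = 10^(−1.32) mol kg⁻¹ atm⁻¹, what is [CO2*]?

KH = 10^(−1.32) = 4.786×10^-2 mol kg⁻¹ atm⁻¹
[CO2*] = KH · pCO2 = 4.786×10^-2 × 1580×10^-6 atm = 7.56×10^-5 mol/kg

[CO2*] = 75.6 μmol/kg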